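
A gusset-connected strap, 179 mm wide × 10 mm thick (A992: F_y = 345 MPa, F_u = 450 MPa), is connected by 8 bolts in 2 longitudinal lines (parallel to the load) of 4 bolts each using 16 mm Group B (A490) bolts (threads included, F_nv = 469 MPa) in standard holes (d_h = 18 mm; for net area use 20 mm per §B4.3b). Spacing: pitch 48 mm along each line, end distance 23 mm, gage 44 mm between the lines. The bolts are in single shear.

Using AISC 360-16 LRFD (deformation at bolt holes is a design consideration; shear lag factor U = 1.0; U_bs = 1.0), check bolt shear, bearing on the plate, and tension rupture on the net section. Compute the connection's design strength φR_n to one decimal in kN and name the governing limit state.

Bolt shear: A_b = π(16)²/4 = 201.06 mm². φR_n = 0.75 × 469 × 201.06 × 8 × 1 = 565.8 kN.
Bearing (10 mm plate, F_u = 450 MPa): end bolts L_c = 23 − 18/2 = 14, R_n = min(1.2×14×10×450, 2.4×16×10×450) = 75.6 kN/bolt; interior L_c = 48 − 18 = 30, R_n = 162 kN/bolt. φR_n = 0.75 × (2×75.6 + 6×162) = 842.4 kN.
Tension rupture (net): A_n = (179 − 2×20)×10 = 1390 mm² (U = 1.0, A_e = A_n). φR_n = 0.75 × 450 × 1390 = 469.1 kN.
Governing: min(565.8, 842.4, 469.1) = 469.1 kN → net-section rupture.

469.1 kN (net-section rupture governs)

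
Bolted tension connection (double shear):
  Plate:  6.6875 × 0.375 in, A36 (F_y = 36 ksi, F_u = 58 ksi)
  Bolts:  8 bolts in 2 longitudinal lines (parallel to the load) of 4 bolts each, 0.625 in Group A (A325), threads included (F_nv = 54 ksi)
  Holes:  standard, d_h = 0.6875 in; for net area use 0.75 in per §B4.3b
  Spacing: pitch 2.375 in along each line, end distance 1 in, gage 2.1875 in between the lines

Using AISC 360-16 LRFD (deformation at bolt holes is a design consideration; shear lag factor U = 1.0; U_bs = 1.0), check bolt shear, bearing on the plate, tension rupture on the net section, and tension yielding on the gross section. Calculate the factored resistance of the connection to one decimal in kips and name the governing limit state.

81.3 kips (gross-section yield governs)

Bolt shear: A_b = π(0.625)²/4 = 0.3068 in². φR_n = 0.75 × 54 × 0.3068 × 8 × 2 = 198.8 kips.
Bearing (0.375 in plate, F_u = 58 ksi): end bolts L_c = 1 − 0.6875/2 = 0.65625, R_n = min(1.2×0.65625×0.375×58, 2.4×0.625×0.375×58) = 17.128 kips/bolt; interior L_c = 2.375 − 0.6875 = 1.6875, R_n = 32.625 kips/bolt. φR_n = 0.75 × (2×17.128 + 6×32.625) = 172.5 kips.
Tension rupture (net): A_n = (6.6875 − 2×0.75)×0.375 = 1.9453 in² (U = 1.0, A_e = A_n). φR_n = 0.75 × 58 × 1.9453 = 84.6 kips.
Tension yield (gross): A_g = 6.6875×0.375 = 2.5078 in². φR_n = 0.90 × 36 × 2.5078 = 81.3 kips.
Governing: min(198.8, 172.5, 84.6, 81.3) = 81.3 kips → gross-section yield.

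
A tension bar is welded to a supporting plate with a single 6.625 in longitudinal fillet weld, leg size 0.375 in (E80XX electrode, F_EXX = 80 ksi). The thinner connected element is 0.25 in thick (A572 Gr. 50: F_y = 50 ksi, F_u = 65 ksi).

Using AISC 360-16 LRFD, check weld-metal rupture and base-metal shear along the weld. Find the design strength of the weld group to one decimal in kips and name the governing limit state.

Weld metal: throat = 0.707×0.375 = 0.26513 in, L = 6.625 in. φR_n = 0.75 × 0.6 × 80 × 0.26513 × 6.625 = 63.2 kips.
Base metal shear (0.25 in plate): yield φR_n = 1.0×0.6×50×0.25×6.625 = 49.7 kips; rupture φR_n = 0.75×0.6×65×0.25×6.625 = 48.4 kips; take 48.4 kips (rupture).
Governing: min(63.2, 48.4) = 48.4 kips → base-metal shear.

48.4 kips (base-metal shear governs)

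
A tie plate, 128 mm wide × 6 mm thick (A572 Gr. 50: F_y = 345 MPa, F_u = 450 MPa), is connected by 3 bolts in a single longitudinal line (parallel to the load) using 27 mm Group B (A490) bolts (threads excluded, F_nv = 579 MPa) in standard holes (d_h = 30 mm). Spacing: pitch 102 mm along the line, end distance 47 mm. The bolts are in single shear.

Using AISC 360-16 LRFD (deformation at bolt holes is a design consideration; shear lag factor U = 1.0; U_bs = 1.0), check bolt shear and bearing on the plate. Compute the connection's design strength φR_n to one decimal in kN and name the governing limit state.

340.2 kN (bearing governs)

Bolt shear: A_b = π(27)²/4 = 572.56 mm². φR_n = 0.75 × 579 × 572.56 × 3 × 1 = 745.9 kN.
Bearing (6 mm plate, F_u = 450 MPa): end bolts L_c = 47 − 30/2 = 32, R_n = min(1.2×32×6×450, 2.4×27×6×450) = 103.68 kN/bolt; interior L_c = 102 − 30 = 72, R_n = 174.96 kN/bolt. φR_n = 0.75 × (1×103.68 + 2×174.96) = 340.2 kN.
Governing: min(745.9, 340.2) = 340.2 kN → bearing.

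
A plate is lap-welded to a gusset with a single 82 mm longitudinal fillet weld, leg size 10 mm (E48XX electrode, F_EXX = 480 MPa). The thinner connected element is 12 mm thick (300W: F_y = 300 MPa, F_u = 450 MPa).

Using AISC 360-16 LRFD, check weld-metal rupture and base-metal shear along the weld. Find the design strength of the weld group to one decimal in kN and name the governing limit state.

Weld metal: throat = 0.707×10 = 7.07 mm, L = 82 mm. φR_n = 0.75 × 0.6 × 480 × 7.07 × 82 = 125.2 kN.
Base metal shear (12 mm plate): yield φR_n = 1.0×0.6×300×12×82 = 177.1 kN; rupture φR_n = 0.75×0.6×450×12×82 = 199.3 kN; take 177.1 kN (yield).
Governing: min(125.2, 177.1) = 125.2 kN → weld metal.

125.2 kN (weld metal governs)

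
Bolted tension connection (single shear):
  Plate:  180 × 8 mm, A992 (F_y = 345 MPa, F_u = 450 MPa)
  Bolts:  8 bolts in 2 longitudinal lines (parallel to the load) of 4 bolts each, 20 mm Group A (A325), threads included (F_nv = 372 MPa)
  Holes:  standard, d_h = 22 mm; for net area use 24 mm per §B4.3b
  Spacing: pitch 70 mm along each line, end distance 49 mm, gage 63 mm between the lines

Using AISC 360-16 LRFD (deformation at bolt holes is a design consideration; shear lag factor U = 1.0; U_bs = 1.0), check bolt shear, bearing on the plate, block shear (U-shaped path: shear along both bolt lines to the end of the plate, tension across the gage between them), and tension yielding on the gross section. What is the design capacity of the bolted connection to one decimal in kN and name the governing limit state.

447.1 kN (gross-section yield governs)

Bolt shear: A_b = π(20)²/4 = 314.16 mm². φR_n = 0.75 × 372 × 314.16 × 8 × 1 = 701.2 kN.
Bearing (8 mm plate, F_u = 450 MPa): end bolts L_c = 49 − 22/2 = 38, R_n = min(1.2×38×8×450, 2.4×20×8×450) = 164.16 kN/bolt; interior L_c = 70 − 22 = 48, R_n = 172.8 kN/bolt. φR_n = 0.75 × (2×164.16 + 6×172.8) = 1023.8 kN.
Block shear: shear path 2×[49+3×70] = 2×259 mm, A_gv = 4144, A_nv = 2×(259 − 3.5×24)×8 = 2800 mm²; tension across gage: (63 − 1×24)×8 = 312 mm². R_n = min(0.6×450×2800, 0.6×345×4144) + 1.0×450×312 = min(756, 857.81) + 140.4 = 896.4 kN. φR_n = 0.75 × 896.4 = 672.3 kN.
Tension yield (gross): A_g = 180×8 = 1440 mm². φR_n = 0.90 × 345 × 1440 = 447.1 kN.
Governing: min(701.2, 1023.8, 672.3, 447.1) = 447.1 kN → gross-section yield.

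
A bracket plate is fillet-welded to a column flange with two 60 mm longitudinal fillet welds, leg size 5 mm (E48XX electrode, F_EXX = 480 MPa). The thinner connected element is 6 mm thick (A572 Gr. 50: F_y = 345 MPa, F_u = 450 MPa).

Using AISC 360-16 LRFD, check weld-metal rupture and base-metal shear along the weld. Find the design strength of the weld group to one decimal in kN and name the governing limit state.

91.6 kN (weld metal governs)

Weld metal: throat = 0.707×5 = 3.535 mm, L = 2×60 = 120 mm. φR_n = 0.75 × 0.6 × 480 × 3.535 × 120 = 91.6 kN.
Base metal shear (6 mm plate): yield φR_n = 1.0×0.6×345×6×120 = 149.0 kN; rupture φR_n = 0.75×0.6×450×6×120 = 145.8 kN; take 145.8 kN (rupture).
Governing: min(91.6, 145.8) = 91.6 kN → weld metal.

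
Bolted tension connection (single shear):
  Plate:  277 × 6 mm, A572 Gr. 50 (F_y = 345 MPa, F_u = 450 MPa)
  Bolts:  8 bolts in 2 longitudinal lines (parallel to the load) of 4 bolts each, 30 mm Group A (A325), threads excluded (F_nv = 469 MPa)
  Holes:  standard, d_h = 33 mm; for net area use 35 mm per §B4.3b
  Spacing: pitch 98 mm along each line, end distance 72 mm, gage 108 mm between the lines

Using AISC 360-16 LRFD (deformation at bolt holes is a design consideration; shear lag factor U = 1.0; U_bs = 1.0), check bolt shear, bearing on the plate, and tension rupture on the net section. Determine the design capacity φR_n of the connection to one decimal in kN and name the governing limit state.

Bolt shear: A_b = π(30)²/4 = 706.86 mm². φR_n = 0.75 × 469 × 706.86 × 8 × 1 = 1989.1 kN.
Bearing (6 mm plate, F_u = 450 MPa): end bolts L_c = 72 − 33/2 = 55.5, R_n = min(1.2×55.5×6×450, 2.4×30×6×450) = 179.82 kN/bolt; interior L_c = 98 − 33 = 65, R_n = 194.4 kN/bolt. φR_n = 0.75 × (2×179.82 + 6×194.4) = 1144.5 kN.
Tension rupture (net): A_n = (277 − 2×35)×6 = 1242 mm² (U = 1.0, A_e = A_n). φR_n = 0.75 × 450 × 1242 = 419.2 kN.
Governing: min(1989.1, 1144.5, 419.2) = 419.2 kN → net-section rupture.

419.2 kN (net-section rupture governs)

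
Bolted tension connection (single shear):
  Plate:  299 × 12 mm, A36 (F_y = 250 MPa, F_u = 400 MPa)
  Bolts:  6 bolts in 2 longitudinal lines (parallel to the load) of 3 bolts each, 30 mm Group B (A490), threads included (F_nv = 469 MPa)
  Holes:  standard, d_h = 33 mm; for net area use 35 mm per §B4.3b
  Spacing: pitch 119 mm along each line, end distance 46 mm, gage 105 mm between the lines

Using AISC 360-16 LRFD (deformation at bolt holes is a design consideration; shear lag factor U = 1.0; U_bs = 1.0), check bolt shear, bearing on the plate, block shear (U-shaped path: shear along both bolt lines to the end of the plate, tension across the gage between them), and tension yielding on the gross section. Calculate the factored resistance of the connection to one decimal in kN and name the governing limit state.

807.3 kN (gross-section yield governs)

Bolt shear: A_b = π(30)²/4 = 706.86 mm². φR_n = 0.75 × 469 × 706.86 × 6 × 1 = 1491.8 kN.
Bearing (12 mm plate, F_u = 400 MPa): end bolts L_c = 46 − 33/2 = 29.5, R_n = min(1.2×29.5×12×400, 2.4×30×12×400) = 169.92 kN/bolt; interior L_c = 119 − 33 = 86, R_n = 345.6 kN/bolt. φR_n = 0.75 × (2×169.92 + 4×345.6) = 1291.7 kN.
Block shear: shear path 2×[46+2×119] = 2×284 mm, A_gv = 6816, A_nv = 2×(284 − 2.5×35)×12 = 4716 mm²; tension across gage: (105 − 1×35)×12 = 840 mm². R_n = min(0.6×400×4716, 0.6×250×6816) + 1.0×400×840 = min(1131.8, 1022.4) + 336 = 1358.4 kN. φR_n = 0.75 × 1358.4 = 1018.8 kN.
Tension yield (gross): A_g = 299×12 = 3588 mm². φR_n = 0.90 × 250 × 3588 = 807.3 kN.
Governing: min(1491.8, 1291.7, 1018.8, 807.3) = 807.3 kN → gross-section yield.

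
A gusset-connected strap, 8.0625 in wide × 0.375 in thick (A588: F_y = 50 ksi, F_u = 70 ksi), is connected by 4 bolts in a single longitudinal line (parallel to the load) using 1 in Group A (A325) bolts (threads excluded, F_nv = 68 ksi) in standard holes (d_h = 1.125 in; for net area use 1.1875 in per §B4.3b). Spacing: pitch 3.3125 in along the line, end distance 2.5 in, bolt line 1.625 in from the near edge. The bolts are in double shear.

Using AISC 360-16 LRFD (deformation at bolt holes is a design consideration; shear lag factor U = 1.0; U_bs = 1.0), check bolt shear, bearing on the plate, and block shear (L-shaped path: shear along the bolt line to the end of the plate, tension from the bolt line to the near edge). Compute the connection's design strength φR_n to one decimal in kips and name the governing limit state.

Bolt shear: A_b = π(1)²/4 = 0.7854 in². φR_n = 0.75 × 68 × 0.7854 × 4 × 2 = 320.4 kips.
Bearing (0.375 in plate, F_u = 70 ksi): end bolts L_c = 2.5 − 1.125/2 = 1.9375, R_n = min(1.2×1.9375×0.375×70, 2.4×1×0.375×70) = 61.031 kips/bolt; interior L_c = 3.3125 − 1.125 = 2.1875, R_n = 63 kips/bolt. φR_n = 0.75 × (1×61.031 + 3×63) = 187.5 kips.
Block shear: shear path 1×[2.5+3×3.3125] = 1×12.4375 in, A_gv = 4.6641, A_nv = 1×(12.4375 − 3.5×1.1875)×0.375 = 3.1055 in²; tension to near edge: (1.625 − 0.5×1.1875)×0.375 = 0.38672 in². R_n = min(0.6×70×3.1055, 0.6×50×4.6641) + 1.0×70×0.38672 = min(130.43, 139.92) + 27.07 = 157.5 kips. φR_n = 0.75 × 157.5 = 118.1 kips.
Governing: min(320.4, 187.5, 118.1) = 118.1 kips → block shear.

118.1 kips (block shear governs)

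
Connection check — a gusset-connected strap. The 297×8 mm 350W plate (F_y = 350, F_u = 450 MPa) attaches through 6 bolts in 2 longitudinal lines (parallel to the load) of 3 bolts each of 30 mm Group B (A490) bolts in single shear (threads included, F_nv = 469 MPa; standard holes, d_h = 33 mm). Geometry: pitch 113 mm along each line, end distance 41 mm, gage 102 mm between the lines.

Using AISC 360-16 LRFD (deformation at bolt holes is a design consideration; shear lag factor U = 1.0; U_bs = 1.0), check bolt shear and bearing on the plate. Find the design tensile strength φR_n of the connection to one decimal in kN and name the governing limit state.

936.4 kN (bearing governs)

Bolt shear: A_b = π(30)²/4 = 706.86 mm². φR_n = 0.75 × 469 × 706.86 × 6 × 1 = 1491.8 kN.
Bearing (8 mm plate, F_u = 450 MPa): end bolts L_c = 41 − 33/2 = 24.5, R_n = min(1.2×24.5×8×450, 2.4×30×8×450) = 105.84 kN/bolt; interior L_c = 113 − 33 = 80, R_n = 259.2 kN/bolt. φR_n = 0.75 × (2×105.84 + 4×259.2) = 936.4 kN.
Governing: min(1491.8, 936.4) = 936.4 kN → bearing.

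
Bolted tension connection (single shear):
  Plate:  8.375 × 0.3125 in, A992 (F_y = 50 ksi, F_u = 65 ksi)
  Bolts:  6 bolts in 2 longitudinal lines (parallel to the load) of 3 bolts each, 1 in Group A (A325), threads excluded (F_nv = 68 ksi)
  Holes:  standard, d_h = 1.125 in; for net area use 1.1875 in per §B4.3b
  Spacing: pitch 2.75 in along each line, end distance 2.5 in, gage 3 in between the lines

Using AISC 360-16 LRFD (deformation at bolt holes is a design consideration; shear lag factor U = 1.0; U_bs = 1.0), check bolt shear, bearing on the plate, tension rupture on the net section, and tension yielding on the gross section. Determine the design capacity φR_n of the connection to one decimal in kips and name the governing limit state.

91.4 kips (net-section rupture governs)

Bolt shear: A_b = π(1)²/4 = 0.7854 in². φR_n = 0.75 × 68 × 0.7854 × 6 × 1 = 240.3 kips.
Bearing (0.3125 in plate, F_u = 65 ksi): end bolts L_c = 2.5 − 1.125/2 = 1.9375, R_n = min(1.2×1.9375×0.3125×65, 2.4×1×0.3125×65) = 47.227 kips/bolt; interior L_c = 2.75 − 1.125 = 1.625, R_n = 39.609 kips/bolt. φR_n = 0.75 × (2×47.227 + 4×39.609) = 189.7 kips.
Tension rupture (net): A_n = (8.375 − 2×1.1875)×0.3125 = 1.875 in² (U = 1.0, A_e = A_n). φR_n = 0.75 × 65 × 1.875 = 91.4 kips.
Tension yield (gross): A_g = 8.375×0.3125 = 2.6172 in². φR_n = 0.90 × 50 × 2.6172 = 117.8 kips.
Governing: min(240.3, 189.7, 91.4, 117.8) = 91.4 kips → net-section rupture.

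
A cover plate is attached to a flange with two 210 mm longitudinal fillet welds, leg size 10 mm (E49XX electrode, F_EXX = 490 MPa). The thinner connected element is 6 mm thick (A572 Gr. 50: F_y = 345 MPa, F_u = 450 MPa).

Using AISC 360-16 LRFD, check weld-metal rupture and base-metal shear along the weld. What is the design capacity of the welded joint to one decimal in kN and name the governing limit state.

510.3 kN (base-metal shear governs)

Weld metal: throat = 0.707×10 = 7.07 mm, L = 2×210 = 420 mm. φR_n = 0.75 × 0.6 × 490 × 7.07 × 420 = 654.8 kN.
Base metal shear (6 mm plate): yield φR_n = 1.0×0.6×345×6×420 = 521.6 kN; rupture φR_n = 0.75×0.6×450×6×420 = 510.3 kN; take 510.3 kN (rupture).
Governing: min(654.8, 510.3) = 510.3 kN → base-metal shear.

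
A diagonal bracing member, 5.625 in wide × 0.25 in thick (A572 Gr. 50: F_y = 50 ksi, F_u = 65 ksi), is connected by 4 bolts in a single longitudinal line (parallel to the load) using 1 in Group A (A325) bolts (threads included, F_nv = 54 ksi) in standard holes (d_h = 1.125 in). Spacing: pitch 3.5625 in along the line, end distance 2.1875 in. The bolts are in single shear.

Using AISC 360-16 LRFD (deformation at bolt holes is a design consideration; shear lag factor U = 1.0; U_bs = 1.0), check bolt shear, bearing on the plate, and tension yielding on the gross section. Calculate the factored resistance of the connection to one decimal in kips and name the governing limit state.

Bolt shear: A_b = π(1)²/4 = 0.7854 in². φR_n = 0.75 × 54 × 0.7854 × 4 × 1 = 127.2 kips.
Bearing (0.25 in plate, F_u = 65 ksi): end bolts L_c = 2.1875 − 1.125/2 = 1.625, R_n = min(1.2×1.625×0.25×65, 2.4×1×0.25×65) = 31.688 kips/bolt; interior L_c = 3.5625 − 1.125 = 2.4375, R_n = 39 kips/bolt. φR_n = 0.75 × (1×31.688 + 3×39) = 111.5 kips.
Tension yield (gross): A_g = 5.625×0.25 = 1.4063 in². φR_n = 0.90 × 50 × 1.4063 = 63.3 kips.
Governing: min(127.2, 111.5, 63.3) = 63.3 kips → gross-section yield.

63.3 kips (gross-section yield governs)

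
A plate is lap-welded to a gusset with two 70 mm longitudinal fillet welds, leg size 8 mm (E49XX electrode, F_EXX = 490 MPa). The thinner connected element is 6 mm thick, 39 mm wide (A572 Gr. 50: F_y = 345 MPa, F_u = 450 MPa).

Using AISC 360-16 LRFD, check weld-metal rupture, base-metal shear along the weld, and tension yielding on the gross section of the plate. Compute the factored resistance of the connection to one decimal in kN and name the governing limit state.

Weld metal: throat = 0.707×8 = 5.656 mm, L = 2×70 = 140 mm. φR_n = 0.75 × 0.6 × 490 × 5.656 × 140 = 174.6 kN.
Base metal shear (6 mm plate): yield φR_n = 1.0×0.6×345×6×140 = 173.9 kN; rupture φR_n = 0.75×0.6×450×6×140 = 170.1 kN; take 170.1 kN (rupture).
Tension yield (gross): A_g = 39×6 = 234 mm². φR_n = 0.90 × 345 × 234 = 72.7 kN.
Governing: min(174.6, 170.1, 72.7) = 72.7 kN → gross-section yield.

72.7 kN (gross-section yield governs)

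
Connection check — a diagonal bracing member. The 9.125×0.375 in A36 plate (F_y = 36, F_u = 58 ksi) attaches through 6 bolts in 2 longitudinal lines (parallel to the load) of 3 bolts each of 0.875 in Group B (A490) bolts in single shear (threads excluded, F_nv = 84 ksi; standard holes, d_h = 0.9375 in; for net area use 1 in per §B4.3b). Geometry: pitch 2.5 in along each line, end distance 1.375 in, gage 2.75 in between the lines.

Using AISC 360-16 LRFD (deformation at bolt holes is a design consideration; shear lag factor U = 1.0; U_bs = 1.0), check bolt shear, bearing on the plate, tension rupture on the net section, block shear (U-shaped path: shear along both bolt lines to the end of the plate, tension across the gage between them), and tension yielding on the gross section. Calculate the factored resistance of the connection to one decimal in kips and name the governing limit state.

104.4 kips (block shear governs)

Bolt shear: A_b = π(0.875)²/4 = 0.60132 in². φR_n = 0.75 × 84 × 0.60132 × 6 × 1 = 227.3 kips.
Bearing (0.375 in plate, F_u = 58 ksi): end bolts L_c = 1.375 − 0.9375/2 = 0.90625, R_n = min(1.2×0.90625×0.375×58, 2.4×0.875×0.375×58) = 23.653 kips/bolt; interior L_c = 2.5 − 0.9375 = 1.5625, R_n = 40.781 kips/bolt. φR_n = 0.75 × (2×23.653 + 4×40.781) = 157.8 kips.
Tension rupture (net): A_n = (9.125 − 2×1)×0.375 = 2.6719 in² (U = 1.0, A_e = A_n). φR_n = 0.75 × 58 × 2.6719 = 116.2 kips.
Block shear: shear path 2×[1.375+2×2.5] = 2×6.375 in, A_gv = 4.7813, A_nv = 2×(6.375 − 2.5×1)×0.375 = 2.9063 in²; tension across gage: (2.75 − 1×1)×0.375 = 0.65625 in². R_n = min(0.6×58×2.9063, 0.6×36×4.7813) + 1.0×58×0.65625 = min(101.14, 103.28) + 38.063 = 139.2 kips. φR_n = 0.75 × 139.2 = 104.4 kips.
Tension yield (gross): A_g = 9.125×0.375 = 3.4219 in². φR_n = 0.90 × 36 × 3.4219 = 110.9 kips.
Governing: min(227.3, 157.8, 116.2, 104.4, 110.9) = 104.4 kips → block shear.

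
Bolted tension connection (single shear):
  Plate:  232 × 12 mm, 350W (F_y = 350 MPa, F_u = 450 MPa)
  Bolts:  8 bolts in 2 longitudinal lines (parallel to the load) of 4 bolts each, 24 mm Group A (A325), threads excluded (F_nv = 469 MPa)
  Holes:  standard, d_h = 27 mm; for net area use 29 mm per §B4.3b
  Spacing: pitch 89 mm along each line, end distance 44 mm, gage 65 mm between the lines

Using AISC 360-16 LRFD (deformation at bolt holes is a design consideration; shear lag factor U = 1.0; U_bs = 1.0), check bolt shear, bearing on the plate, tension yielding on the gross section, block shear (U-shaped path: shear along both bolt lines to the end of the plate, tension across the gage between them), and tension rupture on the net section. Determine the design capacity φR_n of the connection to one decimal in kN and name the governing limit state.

Bolt shear: A_b = π(24)²/4 = 452.39 mm². φR_n = 0.75 × 469 × 452.39 × 8 × 1 = 1273.0 kN.
Bearing (12 mm plate, F_u = 450 MPa): end bolts L_c = 44 − 27/2 = 30.5, R_n = min(1.2×30.5×12×450, 2.4×24×12×450) = 197.64 kN/bolt; interior L_c = 89 − 27 = 62, R_n = 311.04 kN/bolt. φR_n = 0.75 × (2×197.64 + 6×311.04) = 1696.1 kN.
Tension yield (gross): A_g = 232×12 = 2784 mm². φR_n = 0.90 × 350 × 2784 = 877.0 kN.
Block shear: shear path 2×[44+3×89] = 2×311 mm, A_gv = 7464, A_nv = 2×(311 − 3.5×29)×12 = 5028 mm²; tension across gage: (65 − 1×29)×12 = 432 mm². R_n = min(0.6×450×5028, 0.6×350×7464) + 1.0×450×432 = min(1357.6, 1567.4) + 194.4 = 1552 kN. φR_n = 0.75 × 1552 = 1164.0 kN.
Tension rupture (net): A_n = (232 − 2×29)×12 = 2088 mm² (U = 1.0, A_e = A_n). φR_n = 0.75 × 450 × 2088 = 704.7 kN.
Governing: min(1273.0, 1696.1, 877.0, 1164.0, 704.7) = 704.7 kN → net-section rupture.

704.7 kN (net-section rupture governs)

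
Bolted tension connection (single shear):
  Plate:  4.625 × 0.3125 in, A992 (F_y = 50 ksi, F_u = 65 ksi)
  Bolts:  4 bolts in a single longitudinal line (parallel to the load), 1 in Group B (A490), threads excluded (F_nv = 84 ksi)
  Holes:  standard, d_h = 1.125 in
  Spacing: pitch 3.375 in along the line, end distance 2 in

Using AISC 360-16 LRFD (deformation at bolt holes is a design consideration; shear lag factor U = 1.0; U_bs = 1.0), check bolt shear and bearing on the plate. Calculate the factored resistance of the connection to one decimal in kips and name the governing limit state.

136.0 kips (bearing governs)

Bolt shear: A_b = π(1)²/4 = 0.7854 in². φR_n = 0.75 × 84 × 0.7854 × 4 × 1 = 197.9 kips.
Bearing (0.3125 in plate, F_u = 65 ksi): end bolts L_c = 2 − 1.125/2 = 1.4375, R_n = min(1.2×1.4375×0.3125×65, 2.4×1×0.3125×65) = 35.039 kips/bolt; interior L_c = 3.375 − 1.125 = 2.25, R_n = 48.75 kips/bolt. φR_n = 0.75 × (1×35.039 + 3×48.75) = 136.0 kips.
Governing: min(197.9, 136.0) = 136.0 kips → bearing.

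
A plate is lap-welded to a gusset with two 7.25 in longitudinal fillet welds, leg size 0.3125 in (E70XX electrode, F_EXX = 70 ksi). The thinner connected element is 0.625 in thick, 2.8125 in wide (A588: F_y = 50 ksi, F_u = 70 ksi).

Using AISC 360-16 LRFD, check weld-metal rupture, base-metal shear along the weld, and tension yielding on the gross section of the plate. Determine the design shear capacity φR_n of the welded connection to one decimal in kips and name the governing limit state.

Weld metal: throat = 0.707×0.3125 = 0.22094 in, L = 2×7.25 = 14.5 in. φR_n = 0.75 × 0.6 × 70 × 0.22094 × 14.5 = 100.9 kips.
Base metal shear (0.625 in plate): yield φR_n = 1.0×0.6×50×0.625×14.5 = 271.9 kips; rupture φR_n = 0.75×0.6×70×0.625×14.5 = 285.5 kips; take 271.9 kips (yield).
Tension yield (gross): A_g = 2.8125×0.625 = 1.7578 in². φR_n = 0.90 × 50 × 1.7578 = 79.1 kips.
Governing: min(100.9, 271.9, 79.1) = 79.1 kips → gross-section yield.

79.1 kips (gross-section yield governs)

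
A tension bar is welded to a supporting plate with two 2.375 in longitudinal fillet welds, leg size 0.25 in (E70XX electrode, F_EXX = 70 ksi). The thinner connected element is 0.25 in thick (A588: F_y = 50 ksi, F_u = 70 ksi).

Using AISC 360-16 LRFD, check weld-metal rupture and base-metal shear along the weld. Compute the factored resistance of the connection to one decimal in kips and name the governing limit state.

26.4 kips (weld metal governs)

Weld metal: throat = 0.707×0.25 = 0.17675 in, L = 2×2.375 = 4.75 in. φR_n = 0.75 × 0.6 × 70 × 0.17675 × 4.75 = 26.4 kips.
Base metal shear (0.25 in plate): yield φR_n = 1.0×0.6×50×0.25×4.75 = 35.6 kips; rupture φR_n = 0.75×0.6×70×0.25×4.75 = 37.4 kips; take 35.6 kips (yield).
Governing: min(26.4, 35.6) = 26.4 kips → weld metal.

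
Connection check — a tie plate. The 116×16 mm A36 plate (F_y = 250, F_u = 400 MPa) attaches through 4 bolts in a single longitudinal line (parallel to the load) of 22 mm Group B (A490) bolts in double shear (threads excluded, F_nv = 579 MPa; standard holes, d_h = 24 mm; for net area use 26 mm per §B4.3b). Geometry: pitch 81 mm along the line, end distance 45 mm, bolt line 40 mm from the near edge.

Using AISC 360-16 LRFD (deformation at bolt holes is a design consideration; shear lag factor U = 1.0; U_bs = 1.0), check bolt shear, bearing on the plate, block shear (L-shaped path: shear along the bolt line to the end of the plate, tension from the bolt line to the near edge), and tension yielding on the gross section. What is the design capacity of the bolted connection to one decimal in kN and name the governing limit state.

Bolt shear: A_b = π(22)²/4 = 380.13 mm². φR_n = 0.75 × 579 × 380.13 × 4 × 2 = 1320.6 kN.
Bearing (16 mm plate, F_u = 400 MPa): end bolts L_c = 45 − 24/2 = 33, R_n = min(1.2×33×16×400, 2.4×22×16×400) = 253.44 kN/bolt; interior L_c = 81 − 24 = 57, R_n = 337.92 kN/bolt. φR_n = 0.75 × (1×253.44 + 3×337.92) = 950.4 kN.
Block shear: shear path 1×[45+3×81] = 1×288 mm, A_gv = 4608, A_nv = 1×(288 − 3.5×26)×16 = 3152 mm²; tension to near edge: (40 − 0.5×26)×16 = 432 mm². R_n = min(0.6×400×3152, 0.6×250×4608) + 1.0×400×432 = min(756.48, 691.2) + 172.8 = 864 kN. φR_n = 0.75 × 864 = 648.0 kN.
Tension yield (gross): A_g = 116×16 = 1856 mm². φR_n = 0.90 × 250 × 1856 = 417.6 kN.
Governing: min(1320.6, 950.4, 648.0, 417.6) = 417.6 kN → gross-section yield.

417.6 kN (gross-section yield governs)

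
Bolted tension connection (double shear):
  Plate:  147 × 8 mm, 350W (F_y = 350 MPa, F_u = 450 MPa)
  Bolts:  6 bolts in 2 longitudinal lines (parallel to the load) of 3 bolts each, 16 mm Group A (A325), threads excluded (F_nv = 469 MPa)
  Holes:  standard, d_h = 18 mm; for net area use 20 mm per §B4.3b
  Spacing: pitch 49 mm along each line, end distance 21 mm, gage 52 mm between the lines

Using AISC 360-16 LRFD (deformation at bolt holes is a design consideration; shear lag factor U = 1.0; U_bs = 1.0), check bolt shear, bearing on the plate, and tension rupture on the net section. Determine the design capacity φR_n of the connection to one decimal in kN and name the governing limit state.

Bolt shear: A_b = π(16)²/4 = 201.06 mm². φR_n = 0.75 × 469 × 201.06 × 6 × 2 = 848.7 kN.
Bearing (8 mm plate, F_u = 450 MPa): end bolts L_c = 21 − 18/2 = 12, R_n = min(1.2×12×8×450, 2.4×16×8×450) = 51.84 kN/bolt; interior L_c = 49 − 18 = 31, R_n = 133.92 kN/bolt. φR_n = 0.75 × (2×51.84 + 4×133.92) = 479.5 kN.
Tension rupture (net): A_n = (147 − 2×20)×8 = 856 mm² (U = 1.0, A_e = A_n). φR_n = 0.75 × 450 × 856 = 288.9 kN.
Governing: min(848.7, 479.5, 288.9) = 288.9 kN → net-section rupture.

288.9 kN (net-section rupture governs)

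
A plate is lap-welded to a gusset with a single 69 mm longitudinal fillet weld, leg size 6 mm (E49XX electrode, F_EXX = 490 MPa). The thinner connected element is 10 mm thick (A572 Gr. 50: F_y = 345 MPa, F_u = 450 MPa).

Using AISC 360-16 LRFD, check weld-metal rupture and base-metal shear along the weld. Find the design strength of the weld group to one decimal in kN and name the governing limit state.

Weld metal: throat = 0.707×6 = 4.242 mm, L = 69 mm. φR_n = 0.75 × 0.6 × 490 × 4.242 × 69 = 64.5 kN.
Base metal shear (10 mm plate): yield φR_n = 1.0×0.6×345×10×69 = 142.8 kN; rupture φR_n = 0.75×0.6×450×10×69 = 139.7 kN; take 139.7 kN (rupture).
Governing: min(64.5, 139.7) = 64.5 kN → weld metal.

64.5 kN (weld metal governs)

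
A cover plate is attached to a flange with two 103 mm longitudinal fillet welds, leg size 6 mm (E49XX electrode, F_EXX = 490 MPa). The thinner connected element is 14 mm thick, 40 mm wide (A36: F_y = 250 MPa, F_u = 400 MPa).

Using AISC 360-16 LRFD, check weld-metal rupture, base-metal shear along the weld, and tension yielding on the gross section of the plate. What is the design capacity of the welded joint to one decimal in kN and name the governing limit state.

Weld metal: throat = 0.707×6 = 4.242 mm, L = 2×103 = 206 mm. φR_n = 0.75 × 0.6 × 490 × 4.242 × 206 = 192.7 kN.
Base metal shear (14 mm plate): yield φR_n = 1.0×0.6×250×14×206 = 432.6 kN; rupture φR_n = 0.75×0.6×400×14×206 = 519.1 kN; take 432.6 kN (yield).
Tension yield (gross): A_g = 40×14 = 560 mm². φR_n = 0.90 × 250 × 560 = 126.0 kN.
Governing: min(192.7, 432.6, 126.0) = 126.0 kN → gross-section yield.

126.0 kN (gross-section yield governs)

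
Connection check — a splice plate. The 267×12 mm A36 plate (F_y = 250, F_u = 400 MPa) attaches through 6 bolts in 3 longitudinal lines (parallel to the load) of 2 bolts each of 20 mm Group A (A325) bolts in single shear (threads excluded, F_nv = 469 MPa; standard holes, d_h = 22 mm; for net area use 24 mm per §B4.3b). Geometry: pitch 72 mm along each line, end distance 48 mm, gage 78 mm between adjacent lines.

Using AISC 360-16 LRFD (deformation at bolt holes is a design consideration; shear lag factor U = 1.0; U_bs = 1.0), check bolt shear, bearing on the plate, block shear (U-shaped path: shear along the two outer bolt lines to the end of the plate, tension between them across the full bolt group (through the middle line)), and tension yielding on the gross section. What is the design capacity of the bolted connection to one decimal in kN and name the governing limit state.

663.0 kN (bolt shear governs)

Bolt shear: A_b = π(20)²/4 = 314.16 mm². φR_n = 0.75 × 469 × 314.16 × 6 × 1 = 663.0 kN.
Bearing (12 mm plate, F_u = 400 MPa): end bolts L_c = 48 − 22/2 = 37, R_n = min(1.2×37×12×400, 2.4×20×12×400) = 213.12 kN/bolt; interior L_c = 72 − 22 = 50, R_n = 230.4 kN/bolt. φR_n = 0.75 × (3×213.12 + 3×230.4) = 997.9 kN.
Block shear: shear path 2×[48+1×72] = 2×120 mm, A_gv = 2880, A_nv = 2×(120 − 1.5×24)×12 = 2016 mm²; tension across gage: (156 − 2×24)×12 = 1296 mm². R_n = min(0.6×400×2016, 0.6×250×2880) + 1.0×400×1296 = min(483.84, 432) + 518.4 = 950.4 kN. φR_n = 0.75 × 950.4 = 712.8 kN.
Tension yield (gross): A_g = 267×12 = 3204 mm². φR_n = 0.90 × 250 × 3204 = 720.9 kN.
Governing: min(663.0, 997.9, 712.8, 720.9) = 663.0 kN → bolt shear.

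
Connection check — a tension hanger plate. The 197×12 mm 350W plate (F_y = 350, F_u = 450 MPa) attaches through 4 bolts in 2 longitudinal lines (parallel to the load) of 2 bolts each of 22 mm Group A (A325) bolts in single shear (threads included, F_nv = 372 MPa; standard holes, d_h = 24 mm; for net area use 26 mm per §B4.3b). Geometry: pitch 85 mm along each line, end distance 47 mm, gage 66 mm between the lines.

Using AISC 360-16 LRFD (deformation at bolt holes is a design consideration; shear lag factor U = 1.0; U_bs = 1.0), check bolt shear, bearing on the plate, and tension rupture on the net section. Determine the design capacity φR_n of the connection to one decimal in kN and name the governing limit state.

Bolt shear: A_b = π(22)²/4 = 380.13 mm². φR_n = 0.75 × 372 × 380.13 × 4 × 1 = 424.2 kN.
Bearing (12 mm plate, F_u = 450 MPa): end bolts L_c = 47 − 24/2 = 35, R_n = min(1.2×35×12×450, 2.4×22×12×450) = 226.8 kN/bolt; interior L_c = 85 − 24 = 61, R_n = 285.12 kN/bolt. φR_n = 0.75 × (2×226.8 + 2×285.12) = 767.9 kN.
Tension rupture (net): A_n = (197 − 2×26)×12 = 1740 mm² (U = 1.0, A_e = A_n). φR_n = 0.75 × 450 × 1740 = 587.3 kN.
Governing: min(424.2, 767.9, 587.3) = 424.2 kN → bolt shear.

424.2 kN (bolt shear governs)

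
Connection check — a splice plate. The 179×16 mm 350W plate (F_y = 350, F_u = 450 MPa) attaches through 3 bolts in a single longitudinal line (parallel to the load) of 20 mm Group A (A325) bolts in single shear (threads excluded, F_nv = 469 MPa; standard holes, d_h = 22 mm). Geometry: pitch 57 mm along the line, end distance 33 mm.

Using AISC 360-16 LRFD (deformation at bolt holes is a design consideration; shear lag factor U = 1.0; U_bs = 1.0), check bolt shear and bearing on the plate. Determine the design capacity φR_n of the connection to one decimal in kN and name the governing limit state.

331.5 kN (bolt shear governs)

Bolt shear: A_b = π(20)²/4 = 314.16 mm². φR_n = 0.75 × 469 × 314.16 × 3 × 1 = 331.5 kN.
Bearing (16 mm plate, F_u = 450 MPa): end bolts L_c = 33 − 22/2 = 22, R_n = min(1.2×22×16×450, 2.4×20×16×450) = 190.08 kN/bolt; interior L_c = 57 − 22 = 35, R_n = 302.4 kN/bolt. φR_n = 0.75 × (1×190.08 + 2×302.4) = 596.2 kN.
Governing: min(331.5, 596.2) = 331.5 kN → bolt shear.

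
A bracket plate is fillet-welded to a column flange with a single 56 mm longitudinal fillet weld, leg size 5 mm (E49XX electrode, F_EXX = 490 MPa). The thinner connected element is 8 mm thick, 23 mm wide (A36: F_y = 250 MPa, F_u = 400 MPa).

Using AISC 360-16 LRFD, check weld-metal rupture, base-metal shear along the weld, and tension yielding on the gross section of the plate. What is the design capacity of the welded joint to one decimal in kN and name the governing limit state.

41.4 kN (gross-section yield governs)

Weld metal: throat = 0.707×5 = 3.535 mm, L = 56 mm. φR_n = 0.75 × 0.6 × 490 × 3.535 × 56 = 43.7 kN.
Base metal shear (8 mm plate): yield φR_n = 1.0×0.6×250×8×56 = 67.2 kN; rupture φR_n = 0.75×0.6×400×8×56 = 80.6 kN; take 67.2 kN (yield).
Tension yield (gross): A_g = 23×8 = 184 mm². φR_n = 0.90 × 250 × 184 = 41.4 kN.
Governing: min(43.7, 67.2, 41.4) = 41.4 kN → gross-section yield.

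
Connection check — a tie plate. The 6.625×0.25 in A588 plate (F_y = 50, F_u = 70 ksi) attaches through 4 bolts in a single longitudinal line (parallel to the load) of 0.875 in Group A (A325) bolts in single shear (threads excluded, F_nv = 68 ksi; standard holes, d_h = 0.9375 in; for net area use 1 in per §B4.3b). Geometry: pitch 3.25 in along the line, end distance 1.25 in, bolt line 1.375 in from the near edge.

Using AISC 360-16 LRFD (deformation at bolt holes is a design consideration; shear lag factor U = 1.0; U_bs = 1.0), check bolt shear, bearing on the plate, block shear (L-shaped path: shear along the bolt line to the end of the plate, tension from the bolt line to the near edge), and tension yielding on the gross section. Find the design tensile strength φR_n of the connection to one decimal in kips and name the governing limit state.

70.5 kips (block shear governs)

Bolt shear: A_b = π(0.875)²/4 = 0.60132 in². φR_n = 0.75 × 68 × 0.60132 × 4 × 1 = 122.7 kips.
Bearing (0.25 in plate, F_u = 70 ksi): end bolts L_c = 1.25 − 0.9375/2 = 0.78125, R_n = min(1.2×0.78125×0.25×70, 2.4×0.875×0.25×70) = 16.406 kips/bolt; interior L_c = 3.25 − 0.9375 = 2.3125, R_n = 36.75 kips/bolt. φR_n = 0.75 × (1×16.406 + 3×36.75) = 95.0 kips.
Block shear: shear path 1×[1.25+3×3.25] = 1×11 in, A_gv = 2.75, A_nv = 1×(11 − 3.5×1)×0.25 = 1.875 in²; tension to near edge: (1.375 − 0.5×1)×0.25 = 0.21875 in². R_n = min(0.6×70×1.875, 0.6×50×2.75) + 1.0×70×0.21875 = min(78.75, 82.5) + 15.313 = 94.063 kips. φR_n = 0.75 × 94.063 = 70.5 kips.
Tension yield (gross): A_g = 6.625×0.25 = 1.6563 in². φR_n = 0.90 × 50 × 1.6563 = 74.5 kips.
Governing: min(122.7, 95.0, 70.5, 74.5) = 70.5 kips → block shear.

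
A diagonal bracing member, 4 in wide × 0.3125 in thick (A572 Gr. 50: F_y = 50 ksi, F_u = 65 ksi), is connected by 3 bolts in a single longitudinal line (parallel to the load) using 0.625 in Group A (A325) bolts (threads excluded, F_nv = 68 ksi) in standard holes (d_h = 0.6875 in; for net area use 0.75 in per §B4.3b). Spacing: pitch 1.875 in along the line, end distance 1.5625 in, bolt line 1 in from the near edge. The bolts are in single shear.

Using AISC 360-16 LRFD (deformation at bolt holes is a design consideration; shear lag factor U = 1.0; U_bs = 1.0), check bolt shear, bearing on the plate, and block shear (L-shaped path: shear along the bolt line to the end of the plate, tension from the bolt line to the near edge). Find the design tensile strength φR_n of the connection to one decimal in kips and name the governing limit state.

Bolt shear: A_b = π(0.625)²/4 = 0.3068 in². φR_n = 0.75 × 68 × 0.3068 × 3 × 1 = 46.9 kips.
Bearing (0.3125 in plate, F_u = 65 ksi): end bolts L_c = 1.5625 − 0.6875/2 = 1.21875, R_n = min(1.2×1.21875×0.3125×65, 2.4×0.625×0.3125×65) = 29.707 kips/bolt; interior L_c = 1.875 − 0.6875 = 1.1875, R_n = 28.945 kips/bolt. φR_n = 0.75 × (1×29.707 + 2×28.945) = 65.7 kips.
Block shear: shear path 1×[1.5625+2×1.875] = 1×5.3125 in, A_gv = 1.6602, A_nv = 1×(5.3125 − 2.5×0.75)×0.3125 = 1.0742 in²; tension to near edge: (1 − 0.5×0.75)×0.3125 = 0.19531 in². R_n = min(0.6×65×1.0742, 0.6×50×1.6602) + 1.0×65×0.19531 = min(41.894, 49.806) + 12.695 = 54.589 kips. φR_n = 0.75 × 54.589 = 40.9 kips.
Governing: min(46.9, 65.7, 40.9) = 40.9 kips → block shear.

40.9 kips (block shear governs)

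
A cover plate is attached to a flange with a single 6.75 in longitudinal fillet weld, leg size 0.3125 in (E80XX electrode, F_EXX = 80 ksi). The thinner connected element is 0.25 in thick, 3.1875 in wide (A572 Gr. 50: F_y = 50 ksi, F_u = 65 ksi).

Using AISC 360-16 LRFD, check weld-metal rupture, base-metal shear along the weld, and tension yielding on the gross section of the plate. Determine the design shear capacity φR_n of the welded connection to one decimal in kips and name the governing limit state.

35.9 kips (gross-section yield governs)

Weld metal: throat = 0.707×0.3125 = 0.22094 in, L = 6.75 in. φR_n = 0.75 × 0.6 × 80 × 0.22094 × 6.75 = 53.7 kips.
Base metal shear (0.25 in plate): yield φR_n = 1.0×0.6×50×0.25×6.75 = 50.6 kips; rupture φR_n = 0.75×0.6×65×0.25×6.75 = 49.4 kips; take 49.4 kips (rupture).
Tension yield (gross): A_g = 3.1875×0.25 = 0.79688 in². φR_n = 0.90 × 50 × 0.79688 = 35.9 kips.
Governing: min(53.7, 49.4, 35.9) = 35.9 kips → gross-section yield.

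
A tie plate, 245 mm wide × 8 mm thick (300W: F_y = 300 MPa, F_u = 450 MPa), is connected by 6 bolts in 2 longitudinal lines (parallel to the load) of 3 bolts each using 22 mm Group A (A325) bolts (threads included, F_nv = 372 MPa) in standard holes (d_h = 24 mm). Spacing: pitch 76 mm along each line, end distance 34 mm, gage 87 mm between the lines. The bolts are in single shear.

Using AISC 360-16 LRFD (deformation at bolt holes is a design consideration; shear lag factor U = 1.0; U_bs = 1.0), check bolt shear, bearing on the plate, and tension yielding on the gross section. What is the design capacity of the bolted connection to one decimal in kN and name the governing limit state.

529.2 kN (gross-section yield governs)

Bolt shear: A_b = π(22)²/4 = 380.13 mm². φR_n = 0.75 × 372 × 380.13 × 6 × 1 = 636.3 kN.
Bearing (8 mm plate, F_u = 450 MPa): end bolts L_c = 34 − 24/2 = 22, R_n = min(1.2×22×8×450, 2.4×22×8×450) = 95.04 kN/bolt; interior L_c = 76 − 24 = 52, R_n = 190.08 kN/bolt. φR_n = 0.75 × (2×95.04 + 4×190.08) = 712.8 kN.
Tension yield (gross): A_g = 245×8 = 1960 mm². φR_n = 0.90 × 300 × 1960 = 529.2 kN.
Governing: min(636.3, 712.8, 529.2) = 529.2 kN → gross-section yield.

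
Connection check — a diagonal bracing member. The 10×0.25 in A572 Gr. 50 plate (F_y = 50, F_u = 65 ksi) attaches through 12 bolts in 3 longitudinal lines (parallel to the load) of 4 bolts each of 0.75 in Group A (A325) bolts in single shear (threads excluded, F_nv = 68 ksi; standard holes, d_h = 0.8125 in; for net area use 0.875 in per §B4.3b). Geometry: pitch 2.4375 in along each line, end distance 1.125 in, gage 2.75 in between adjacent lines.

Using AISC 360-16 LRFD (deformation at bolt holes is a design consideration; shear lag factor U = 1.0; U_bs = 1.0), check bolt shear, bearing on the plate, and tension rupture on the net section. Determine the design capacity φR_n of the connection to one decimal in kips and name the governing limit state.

89.9 kips (net-section rupture governs)

Bolt shear: A_b = π(0.75)²/4 = 0.44179 in². φR_n = 0.75 × 68 × 0.44179 × 12 × 1 = 270.4 kips.
Bearing (0.25 in plate, F_u = 65 ksi): end bolts L_c = 1.125 − 0.8125/2 = 0.71875, R_n = min(1.2×0.71875×0.25×65, 2.4×0.75×0.25×65) = 14.016 kips/bolt; interior L_c = 2.4375 − 0.8125 = 1.625, R_n = 29.25 kips/bolt. φR_n = 0.75 × (3×14.016 + 9×29.25) = 229.0 kips.
Tension rupture (net): A_n = (10 − 3×0.875)×0.25 = 1.8438 in² (U = 1.0, A_e = A_n). φR_n = 0.75 × 65 × 1.8438 = 89.9 kips.
Governing: min(270.4, 229.0, 89.9) = 89.9 kips → net-section rupture.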